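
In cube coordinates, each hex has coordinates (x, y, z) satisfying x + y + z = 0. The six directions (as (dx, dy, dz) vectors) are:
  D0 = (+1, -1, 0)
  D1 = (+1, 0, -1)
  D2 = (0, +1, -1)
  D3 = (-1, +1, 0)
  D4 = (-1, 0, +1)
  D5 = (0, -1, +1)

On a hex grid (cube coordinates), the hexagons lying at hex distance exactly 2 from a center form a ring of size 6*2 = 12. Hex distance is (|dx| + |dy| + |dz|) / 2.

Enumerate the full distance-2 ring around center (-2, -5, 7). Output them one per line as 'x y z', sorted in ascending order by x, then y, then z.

Walk ring at distance 2 from (-2, -5, 7):
Start at center + D4*2 = (-4, -5, 9)
  hex 0: (-4, -5, 9)
  hex 1: (-3, -6, 9)
  hex 2: (-2, -7, 9)
  hex 3: (-1, -7, 8)
  hex 4: (0, -7, 7)
  hex 5: (0, -6, 6)
  hex 6: (0, -5, 5)
  hex 7: (-1, -4, 5)
  hex 8: (-2, -3, 5)
  hex 9: (-3, -3, 6)
  hex 10: (-4, -3, 7)
  hex 11: (-4, -4, 8)
Sorted: 12 hexes.

Answer: -4 -5 9
-4 -4 8
-4 -3 7
-3 -6 9
-3 -3 6
-2 -7 9
-2 -3 5
-1 -7 8
-1 -4 5
0 -7 7
0 -6 6
0 -5 5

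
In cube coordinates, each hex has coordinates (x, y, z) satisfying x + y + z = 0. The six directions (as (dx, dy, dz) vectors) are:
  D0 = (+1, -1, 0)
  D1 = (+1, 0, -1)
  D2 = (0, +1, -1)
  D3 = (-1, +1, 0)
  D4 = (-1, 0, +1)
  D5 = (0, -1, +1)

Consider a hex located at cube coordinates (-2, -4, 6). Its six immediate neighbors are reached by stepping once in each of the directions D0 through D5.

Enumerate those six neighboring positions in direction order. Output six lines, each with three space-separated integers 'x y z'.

Center: (-2, -4, 6). Add each direction:
  D0: (-2, -4, 6) + (1, -1, 0) = (-1, -5, 6)
  D1: (-2, -4, 6) + (1, 0, -1) = (-1, -4, 5)
  D2: (-2, -4, 6) + (0, 1, -1) = (-2, -3, 5)
  D3: (-2, -4, 6) + (-1, 1, 0) = (-3, -3, 6)
  D4: (-2, -4, 6) + (-1, 0, 1) = (-3, -4, 7)
  D5: (-2, -4, 6) + (0, -1, 1) = (-2, -5, 7)

Answer: -1 -5 6
-1 -4 5
-2 -3 5
-3 -3 6
-3 -4 7
-2 -5 7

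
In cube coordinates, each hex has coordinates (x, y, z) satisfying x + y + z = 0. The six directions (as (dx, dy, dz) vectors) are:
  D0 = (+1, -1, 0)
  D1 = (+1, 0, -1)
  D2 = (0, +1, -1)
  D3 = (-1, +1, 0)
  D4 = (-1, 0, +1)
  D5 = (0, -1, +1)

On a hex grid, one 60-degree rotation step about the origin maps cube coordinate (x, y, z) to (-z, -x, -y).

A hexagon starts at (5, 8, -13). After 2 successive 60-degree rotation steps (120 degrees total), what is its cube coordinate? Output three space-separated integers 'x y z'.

Answer: 8 -13 5

Derivation:
Start: (5, 8, -13)
Step 1: (5, 8, -13) -> (-(-13), -(5), -(8)) = (13, -5, -8)
Step 2: (13, -5, -8) -> (-(-8), -(13), -(-5)) = (8, -13, 5)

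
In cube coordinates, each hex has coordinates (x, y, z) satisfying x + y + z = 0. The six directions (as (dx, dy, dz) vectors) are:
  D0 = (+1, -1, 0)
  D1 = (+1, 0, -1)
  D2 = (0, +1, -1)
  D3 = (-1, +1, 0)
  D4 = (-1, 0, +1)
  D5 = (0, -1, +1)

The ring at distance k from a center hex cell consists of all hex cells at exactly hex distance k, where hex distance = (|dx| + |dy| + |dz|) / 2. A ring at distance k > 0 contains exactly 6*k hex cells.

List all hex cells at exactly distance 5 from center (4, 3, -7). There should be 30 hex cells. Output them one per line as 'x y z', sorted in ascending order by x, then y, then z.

Answer: -1 3 -2
-1 4 -3
-1 5 -4
-1 6 -5
-1 7 -6
-1 8 -7
0 2 -2
0 8 -8
1 1 -2
1 8 -9
2 0 -2
2 8 -10
3 -1 -2
3 8 -11
4 -2 -2
4 8 -12
5 -2 -3
5 7 -12
6 -2 -4
6 6 -12
7 -2 -5
7 5 -12
8 -2 -6
8 4 -12
9 -2 -7
9 -1 -8
9 0 -9
9 1 -10
9 2 -11
9 3 -12

Derivation:
Walk ring at distance 5 from (4, 3, -7):
Start at center + D4*5 = (-1, 3, -2)
  hex 0: (-1, 3, -2)
  hex 1: (0, 2, -2)
  hex 2: (1, 1, -2)
  hex 3: (2, 0, -2)
  hex 4: (3, -1, -2)
  hex 5: (4, -2, -2)
  hex 6: (5, -2, -3)
  hex 7: (6, -2, -4)
  hex 8: (7, -2, -5)
  hex 9: (8, -2, -6)
  hex 10: (9, -2, -7)
  hex 11: (9, -1, -8)
  hex 12: (9, 0, -9)
  hex 13: (9, 1, -10)
  hex 14: (9, 2, -11)
  hex 15: (9, 3, -12)
  hex 16: (8, 4, -12)
  hex 17: (7, 5, -12)
  hex 18: (6, 6, -12)
  hex 19: (5, 7, -12)
  hex 20: (4, 8, -12)
  hex 21: (3, 8, -11)
  hex 22: (2, 8, -10)
  hex 23: (1, 8, -9)
  hex 24: (0, 8, -8)
  hex 25: (-1, 8, -7)
  hex 26: (-1, 7, -6)
  hex 27: (-1, 6, -5)
  hex 28: (-1, 5, -4)
  hex 29: (-1, 4, -3)
Sorted: 30 hexes.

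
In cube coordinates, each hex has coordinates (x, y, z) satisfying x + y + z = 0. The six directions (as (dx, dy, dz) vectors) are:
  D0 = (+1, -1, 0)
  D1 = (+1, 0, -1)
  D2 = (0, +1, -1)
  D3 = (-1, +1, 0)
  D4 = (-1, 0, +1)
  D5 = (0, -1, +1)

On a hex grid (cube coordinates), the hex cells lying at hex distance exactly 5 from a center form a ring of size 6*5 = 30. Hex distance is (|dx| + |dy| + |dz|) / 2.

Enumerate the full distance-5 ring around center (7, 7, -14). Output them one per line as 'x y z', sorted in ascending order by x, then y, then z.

Walk ring at distance 5 from (7, 7, -14):
Start at center + D4*5 = (2, 7, -9)
  hex 0: (2, 7, -9)
  hex 1: (3, 6, -9)
  hex 2: (4, 5, -9)
  hex 3: (5, 4, -9)
  hex 4: (6, 3, -9)
  hex 5: (7, 2, -9)
  hex 6: (8, 2, -10)
  hex 7: (9, 2, -11)
  hex 8: (10, 2, -12)
  hex 9: (11, 2, -13)
  hex 10: (12, 2, -14)
  hex 11: (12, 3, -15)
  hex 12: (12, 4, -16)
  hex 13: (12, 5, -17)
  hex 14: (12, 6, -18)
  hex 15: (12, 7, -19)
  hex 16: (11, 8, -19)
  hex 17: (10, 9, -19)
  hex 18: (9, 10, -19)
  hex 19: (8, 11, -19)
  hex 20: (7, 12, -19)
  hex 21: (6, 12, -18)
  hex 22: (5, 12, -17)
  hex 23: (4, 12, -16)
  hex 24: (3, 12, -15)
  hex 25: (2, 12, -14)
  hex 26: (2, 11, -13)
  hex 27: (2, 10, -12)
  hex 28: (2, 9, -11)
  hex 29: (2, 8, -10)
Sorted: 30 hexes.

Answer: 2 7 -9
2 8 -10
2 9 -11
2 10 -12
2 11 -13
2 12 -14
3 6 -9
3 12 -15
4 5 -9
4 12 -16
5 4 -9
5 12 -17
6 3 -9
6 12 -18
7 2 -9
7 12 -19
8 2 -10
8 11 -19
9 2 -11
9 10 -19
10 2 -12
10 9 -19
11 2 -13
11 8 -19
12 2 -14
12 3 -15
12 4 -16
12 5 -17
12 6 -18
12 7 -19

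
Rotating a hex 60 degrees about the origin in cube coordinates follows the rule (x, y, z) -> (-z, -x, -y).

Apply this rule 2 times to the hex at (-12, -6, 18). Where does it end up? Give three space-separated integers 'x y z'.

Answer: -6 18 -12

Derivation:
Start: (-12, -6, 18)
Step 1: (-12, -6, 18) -> (-(18), -(-12), -(-6)) = (-18, 12, 6)
Step 2: (-18, 12, 6) -> (-(6), -(-18), -(12)) = (-6, 18, -12)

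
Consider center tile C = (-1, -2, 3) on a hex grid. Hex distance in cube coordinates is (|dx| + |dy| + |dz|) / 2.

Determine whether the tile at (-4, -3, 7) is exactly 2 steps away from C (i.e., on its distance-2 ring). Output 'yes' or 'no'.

Answer: no

Derivation:
|px - cx| = |-4 - (-1)| = 3
|py - cy| = |-3 - (-2)| = 1
|pz - cz| = |7 - 3| = 4
distance = (3+1+4)/2 = 8/2 = 4
radius = 2; distance != radius -> no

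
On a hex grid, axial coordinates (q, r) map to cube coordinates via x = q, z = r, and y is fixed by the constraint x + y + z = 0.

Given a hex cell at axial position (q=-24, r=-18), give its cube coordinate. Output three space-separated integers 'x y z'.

x = q = -24
z = r = -18
y = -x - z = -(-24) - (-18) = 42

Answer: -24 42 -18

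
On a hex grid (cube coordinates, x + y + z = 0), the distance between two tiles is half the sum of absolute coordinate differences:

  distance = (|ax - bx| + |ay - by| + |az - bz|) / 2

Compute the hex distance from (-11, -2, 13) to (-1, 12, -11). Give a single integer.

Answer: 24

Derivation:
|ax - bx| = |-11 - (-1)| = 10
|ay - by| = |-2 - 12| = 14
|az - bz| = |13 - (-11)| = 24
distance = (10 + 14 + 24) / 2 = 48 / 2 = 24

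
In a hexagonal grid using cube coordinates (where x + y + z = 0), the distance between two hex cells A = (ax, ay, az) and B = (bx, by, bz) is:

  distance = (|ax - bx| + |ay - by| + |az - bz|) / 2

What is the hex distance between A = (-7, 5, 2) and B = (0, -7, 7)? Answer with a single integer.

Answer: 12

Derivation:
|ax - bx| = |-7 - 0| = 7
|ay - by| = |5 - (-7)| = 12
|az - bz| = |2 - 7| = 5
distance = (7 + 12 + 5) / 2 = 24 / 2 = 12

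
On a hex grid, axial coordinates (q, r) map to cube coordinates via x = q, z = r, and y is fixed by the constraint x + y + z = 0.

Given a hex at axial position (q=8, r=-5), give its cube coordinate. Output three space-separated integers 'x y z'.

x = q = 8
z = r = -5
y = -x - z = -(8) - (-5) = -3

Answer: 8 -3 -5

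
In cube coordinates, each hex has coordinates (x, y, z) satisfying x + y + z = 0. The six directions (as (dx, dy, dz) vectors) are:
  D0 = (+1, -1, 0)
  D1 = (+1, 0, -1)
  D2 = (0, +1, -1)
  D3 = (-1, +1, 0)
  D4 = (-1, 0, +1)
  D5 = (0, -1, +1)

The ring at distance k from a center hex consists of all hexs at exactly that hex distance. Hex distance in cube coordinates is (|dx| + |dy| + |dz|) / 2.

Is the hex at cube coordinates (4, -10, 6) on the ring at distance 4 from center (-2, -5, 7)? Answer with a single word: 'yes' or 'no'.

Answer: no

Derivation:
|px - cx| = |4 - (-2)| = 6
|py - cy| = |-10 - (-5)| = 5
|pz - cz| = |6 - 7| = 1
distance = (6+5+1)/2 = 12/2 = 6
radius = 4; distance != radius -> no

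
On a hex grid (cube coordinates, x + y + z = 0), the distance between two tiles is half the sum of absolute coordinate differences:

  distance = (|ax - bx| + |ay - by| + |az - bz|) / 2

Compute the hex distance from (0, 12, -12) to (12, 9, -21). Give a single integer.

Answer: 12

Derivation:
|ax - bx| = |0 - 12| = 12
|ay - by| = |12 - 9| = 3
|az - bz| = |-12 - (-21)| = 9
distance = (12 + 3 + 9) / 2 = 24 / 2 = 12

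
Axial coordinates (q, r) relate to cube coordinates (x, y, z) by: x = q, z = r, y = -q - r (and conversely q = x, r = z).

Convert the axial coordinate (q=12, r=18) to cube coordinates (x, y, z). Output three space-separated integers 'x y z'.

x = q = 12
z = r = 18
y = -x - z = -(12) - (18) = -30

Answer: 12 -30 18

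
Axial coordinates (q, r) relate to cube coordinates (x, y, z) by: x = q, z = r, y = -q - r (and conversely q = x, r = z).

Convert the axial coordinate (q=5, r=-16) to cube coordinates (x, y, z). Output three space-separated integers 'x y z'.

Answer: 5 11 -16

Derivation:
x = q = 5
z = r = -16
y = -x - z = -(5) - (-16) = 11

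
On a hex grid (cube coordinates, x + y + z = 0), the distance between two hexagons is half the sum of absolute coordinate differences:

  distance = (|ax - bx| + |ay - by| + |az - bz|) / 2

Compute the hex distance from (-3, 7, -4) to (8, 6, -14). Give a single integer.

|ax - bx| = |-3 - 8| = 11
|ay - by| = |7 - 6| = 1
|az - bz| = |-4 - (-14)| = 10
distance = (11 + 1 + 10) / 2 = 22 / 2 = 11

Answer: 11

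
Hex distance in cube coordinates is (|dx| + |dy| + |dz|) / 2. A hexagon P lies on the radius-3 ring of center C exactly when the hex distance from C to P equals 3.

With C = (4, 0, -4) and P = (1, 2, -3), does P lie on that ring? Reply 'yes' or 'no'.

|px - cx| = |1 - 4| = 3
|py - cy| = |2 - 0| = 2
|pz - cz| = |-3 - (-4)| = 1
distance = (3+2+1)/2 = 6/2 = 3
radius = 3; distance == radius -> yes

Answer: yes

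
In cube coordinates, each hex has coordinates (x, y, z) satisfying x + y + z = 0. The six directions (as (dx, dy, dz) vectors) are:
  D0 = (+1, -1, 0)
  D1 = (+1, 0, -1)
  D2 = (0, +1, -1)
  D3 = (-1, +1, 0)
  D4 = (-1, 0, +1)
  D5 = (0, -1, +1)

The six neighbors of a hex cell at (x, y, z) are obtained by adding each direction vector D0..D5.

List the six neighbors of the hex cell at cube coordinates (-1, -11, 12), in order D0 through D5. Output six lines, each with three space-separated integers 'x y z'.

Answer: 0 -12 12
0 -11 11
-1 -10 11
-2 -10 12
-2 -11 13
-1 -12 13

Derivation:
Center: (-1, -11, 12). Add each direction:
  D0: (-1, -11, 12) + (1, -1, 0) = (0, -12, 12)
  D1: (-1, -11, 12) + (1, 0, -1) = (0, -11, 11)
  D2: (-1, -11, 12) + (0, 1, -1) = (-1, -10, 11)
  D3: (-1, -11, 12) + (-1, 1, 0) = (-2, -10, 12)
  D4: (-1, -11, 12) + (-1, 0, 1) = (-2, -11, 13)
  D5: (-1, -11, 12) + (0, -1, 1) = (-1, -12, 13)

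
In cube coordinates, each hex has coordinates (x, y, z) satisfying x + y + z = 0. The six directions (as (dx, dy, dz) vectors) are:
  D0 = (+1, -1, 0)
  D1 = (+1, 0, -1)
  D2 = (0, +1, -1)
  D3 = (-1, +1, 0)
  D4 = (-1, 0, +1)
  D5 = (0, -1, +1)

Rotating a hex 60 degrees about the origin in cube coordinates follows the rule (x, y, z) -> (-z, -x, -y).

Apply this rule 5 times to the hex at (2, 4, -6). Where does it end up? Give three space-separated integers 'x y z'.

Answer: -4 6 -2

Derivation:
Start: (2, 4, -6)
Step 1: (2, 4, -6) -> (-(-6), -(2), -(4)) = (6, -2, -4)
Step 2: (6, -2, -4) -> (-(-4), -(6), -(-2)) = (4, -6, 2)
Step 3: (4, -6, 2) -> (-(2), -(4), -(-6)) = (-2, -4, 6)
Step 4: (-2, -4, 6) -> (-(6), -(-2), -(-4)) = (-6, 2, 4)
Step 5: (-6, 2, 4) -> (-(4), -(-6), -(2)) = (-4, 6, -2)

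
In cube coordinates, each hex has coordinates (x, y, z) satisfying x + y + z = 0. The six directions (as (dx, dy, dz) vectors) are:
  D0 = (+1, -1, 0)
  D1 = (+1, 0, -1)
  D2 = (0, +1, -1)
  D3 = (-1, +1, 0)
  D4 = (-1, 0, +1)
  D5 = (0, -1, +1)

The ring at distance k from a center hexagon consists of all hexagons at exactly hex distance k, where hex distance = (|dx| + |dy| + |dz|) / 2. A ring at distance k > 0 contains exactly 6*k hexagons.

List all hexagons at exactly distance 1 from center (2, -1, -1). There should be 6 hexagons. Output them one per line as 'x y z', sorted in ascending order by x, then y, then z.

Answer: 1 -1 0
1 0 -1
2 -2 0
2 0 -2
3 -2 -1
3 -1 -2

Derivation:
Walk ring at distance 1 from (2, -1, -1):
Start at center + D4*1 = (1, -1, 0)
  hex 0: (1, -1, 0)
  hex 1: (2, -2, 0)
  hex 2: (3, -2, -1)
  hex 3: (3, -1, -2)
  hex 4: (2, 0, -2)
  hex 5: (1, 0, -1)
Sorted: 6 hexes.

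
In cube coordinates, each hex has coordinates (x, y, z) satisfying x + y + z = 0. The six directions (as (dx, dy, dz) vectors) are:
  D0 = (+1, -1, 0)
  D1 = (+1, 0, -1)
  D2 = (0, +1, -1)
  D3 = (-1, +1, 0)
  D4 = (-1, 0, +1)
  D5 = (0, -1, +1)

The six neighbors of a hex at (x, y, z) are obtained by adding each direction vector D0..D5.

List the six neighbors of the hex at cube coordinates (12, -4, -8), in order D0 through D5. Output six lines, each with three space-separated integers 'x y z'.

Center: (12, -4, -8). Add each direction:
  D0: (12, -4, -8) + (1, -1, 0) = (13, -5, -8)
  D1: (12, -4, -8) + (1, 0, -1) = (13, -4, -9)
  D2: (12, -4, -8) + (0, 1, -1) = (12, -3, -9)
  D3: (12, -4, -8) + (-1, 1, 0) = (11, -3, -8)
  D4: (12, -4, -8) + (-1, 0, 1) = (11, -4, -7)
  D5: (12, -4, -8) + (0, -1, 1) = (12, -5, -7)

Answer: 13 -5 -8
13 -4 -9
12 -3 -9
11 -3 -8
11 -4 -7
12 -5 -7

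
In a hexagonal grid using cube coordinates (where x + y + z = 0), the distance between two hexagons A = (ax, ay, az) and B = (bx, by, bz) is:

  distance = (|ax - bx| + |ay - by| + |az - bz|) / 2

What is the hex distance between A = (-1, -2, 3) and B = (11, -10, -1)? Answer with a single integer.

Answer: 12

Derivation:
|ax - bx| = |-1 - 11| = 12
|ay - by| = |-2 - (-10)| = 8
|az - bz| = |3 - (-1)| = 4
distance = (12 + 8 + 4) / 2 = 24 / 2 = 12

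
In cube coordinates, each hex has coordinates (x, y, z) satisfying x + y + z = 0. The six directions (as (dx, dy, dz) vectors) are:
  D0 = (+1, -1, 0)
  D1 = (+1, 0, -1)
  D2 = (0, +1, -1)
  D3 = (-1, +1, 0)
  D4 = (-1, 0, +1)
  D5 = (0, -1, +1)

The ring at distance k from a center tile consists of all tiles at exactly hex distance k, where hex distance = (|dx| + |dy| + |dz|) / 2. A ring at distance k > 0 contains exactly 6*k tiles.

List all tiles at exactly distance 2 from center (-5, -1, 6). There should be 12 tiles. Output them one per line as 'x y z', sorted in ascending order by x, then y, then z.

Answer: -7 -1 8
-7 0 7
-7 1 6
-6 -2 8
-6 1 5
-5 -3 8
-5 1 4
-4 -3 7
-4 0 4
-3 -3 6
-3 -2 5
-3 -1 4

Derivation:
Walk ring at distance 2 from (-5, -1, 6):
Start at center + D4*2 = (-7, -1, 8)
  hex 0: (-7, -1, 8)
  hex 1: (-6, -2, 8)
  hex 2: (-5, -3, 8)
  hex 3: (-4, -3, 7)
  hex 4: (-3, -3, 6)
  hex 5: (-3, -2, 5)
  hex 6: (-3, -1, 4)
  hex 7: (-4, 0, 4)
  hex 8: (-5, 1, 4)
  hex 9: (-6, 1, 5)
  hex 10: (-7, 1, 6)
  hex 11: (-7, 0, 7)
Sorted: 12 hexes.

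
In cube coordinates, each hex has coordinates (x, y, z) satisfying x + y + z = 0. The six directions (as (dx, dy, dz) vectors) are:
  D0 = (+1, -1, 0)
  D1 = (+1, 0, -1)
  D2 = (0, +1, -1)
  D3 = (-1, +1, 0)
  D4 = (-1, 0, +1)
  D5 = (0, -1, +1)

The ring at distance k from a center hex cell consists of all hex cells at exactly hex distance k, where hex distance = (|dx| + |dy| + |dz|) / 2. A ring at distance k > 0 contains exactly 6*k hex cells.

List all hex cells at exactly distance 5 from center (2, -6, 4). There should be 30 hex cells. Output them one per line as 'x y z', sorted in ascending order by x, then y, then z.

Answer: -3 -6 9
-3 -5 8
-3 -4 7
-3 -3 6
-3 -2 5
-3 -1 4
-2 -7 9
-2 -1 3
-1 -8 9
-1 -1 2
0 -9 9
0 -1 1
1 -10 9
1 -1 0
2 -11 9
2 -1 -1
3 -11 8
3 -2 -1
4 -11 7
4 -3 -1
5 -11 6
5 -4 -1
6 -11 5
6 -5 -1
7 -11 4
7 -10 3
7 -9 2
7 -8 1
7 -7 0
7 -6 -1

Derivation:
Walk ring at distance 5 from (2, -6, 4):
Start at center + D4*5 = (-3, -6, 9)
  hex 0: (-3, -6, 9)
  hex 1: (-2, -7, 9)
  hex 2: (-1, -8, 9)
  hex 3: (0, -9, 9)
  hex 4: (1, -10, 9)
  hex 5: (2, -11, 9)
  hex 6: (3, -11, 8)
  hex 7: (4, -11, 7)
  hex 8: (5, -11, 6)
  hex 9: (6, -11, 5)
  hex 10: (7, -11, 4)
  hex 11: (7, -10, 3)
  hex 12: (7, -9, 2)
  hex 13: (7, -8, 1)
  hex 14: (7, -7, 0)
  hex 15: (7, -6, -1)
  hex 16: (6, -5, -1)
  hex 17: (5, -4, -1)
  hex 18: (4, -3, -1)
  hex 19: (3, -2, -1)
  hex 20: (2, -1, -1)
  hex 21: (1, -1, 0)
  hex 22: (0, -1, 1)
  hex 23: (-1, -1, 2)
  hex 24: (-2, -1, 3)
  hex 25: (-3, -1, 4)
  hex 26: (-3, -2, 5)
  hex 27: (-3, -3, 6)
  hex 28: (-3, -4, 7)
  hex 29: (-3, -5, 8)
Sorted: 30 hexes.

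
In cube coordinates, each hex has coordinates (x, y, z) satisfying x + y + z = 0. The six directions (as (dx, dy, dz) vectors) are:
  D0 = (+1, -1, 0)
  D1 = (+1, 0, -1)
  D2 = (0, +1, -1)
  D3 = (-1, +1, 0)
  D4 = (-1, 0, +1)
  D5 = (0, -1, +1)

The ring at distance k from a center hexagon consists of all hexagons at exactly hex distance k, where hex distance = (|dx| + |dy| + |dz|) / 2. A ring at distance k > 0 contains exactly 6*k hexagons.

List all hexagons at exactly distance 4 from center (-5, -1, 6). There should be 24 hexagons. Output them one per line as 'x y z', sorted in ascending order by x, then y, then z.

Answer: -9 -1 10
-9 0 9
-9 1 8
-9 2 7
-9 3 6
-8 -2 10
-8 3 5
-7 -3 10
-7 3 4
-6 -4 10
-6 3 3
-5 -5 10
-5 3 2
-4 -5 9
-4 2 2
-3 -5 8
-3 1 2
-2 -5 7
-2 0 2
-1 -5 6
-1 -4 5
-1 -3 4
-1 -2 3
-1 -1 2

Derivation:
Walk ring at distance 4 from (-5, -1, 6):
Start at center + D4*4 = (-9, -1, 10)
  hex 0: (-9, -1, 10)
  hex 1: (-8, -2, 10)
  hex 2: (-7, -3, 10)
  hex 3: (-6, -4, 10)
  hex 4: (-5, -5, 10)
  hex 5: (-4, -5, 9)
  hex 6: (-3, -5, 8)
  hex 7: (-2, -5, 7)
  hex 8: (-1, -5, 6)
  hex 9: (-1, -4, 5)
  hex 10: (-1, -3, 4)
  hex 11: (-1, -2, 3)
  hex 12: (-1, -1, 2)
  hex 13: (-2, 0, 2)
  hex 14: (-3, 1, 2)
  hex 15: (-4, 2, 2)
  hex 16: (-5, 3, 2)
  hex 17: (-6, 3, 3)
  hex 18: (-7, 3, 4)
  hex 19: (-8, 3, 5)
  hex 20: (-9, 3, 6)
  hex 21: (-9, 2, 7)
  hex 22: (-9, 1, 8)
  hex 23: (-9, 0, 9)
Sorted: 24 hexes.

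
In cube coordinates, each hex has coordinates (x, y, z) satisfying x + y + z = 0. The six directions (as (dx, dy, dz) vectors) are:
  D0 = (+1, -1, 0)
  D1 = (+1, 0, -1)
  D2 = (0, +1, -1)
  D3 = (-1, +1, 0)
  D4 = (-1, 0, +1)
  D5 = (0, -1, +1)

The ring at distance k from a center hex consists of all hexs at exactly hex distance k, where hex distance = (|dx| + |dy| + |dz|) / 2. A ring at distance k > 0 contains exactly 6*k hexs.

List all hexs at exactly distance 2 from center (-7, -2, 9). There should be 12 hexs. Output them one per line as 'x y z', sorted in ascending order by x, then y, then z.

Walk ring at distance 2 from (-7, -2, 9):
Start at center + D4*2 = (-9, -2, 11)
  hex 0: (-9, -2, 11)
  hex 1: (-8, -3, 11)
  hex 2: (-7, -4, 11)
  hex 3: (-6, -4, 10)
  hex 4: (-5, -4, 9)
  hex 5: (-5, -3, 8)
  hex 6: (-5, -2, 7)
  hex 7: (-6, -1, 7)
  hex 8: (-7, 0, 7)
  hex 9: (-8, 0, 8)
  hex 10: (-9, 0, 9)
  hex 11: (-9, -1, 10)
Sorted: 12 hexes.

Answer: -9 -2 11
-9 -1 10
-9 0 9
-8 -3 11
-8 0 8
-7 -4 11
-7 0 7
-6 -4 10
-6 -1 7
-5 -4 9
-5 -3 8
-5 -2 7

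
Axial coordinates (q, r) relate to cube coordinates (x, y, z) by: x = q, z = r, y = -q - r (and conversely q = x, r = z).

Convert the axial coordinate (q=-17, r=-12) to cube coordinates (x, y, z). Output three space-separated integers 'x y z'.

x = q = -17
z = r = -12
y = -x - z = -(-17) - (-12) = 29

Answer: -17 29 -12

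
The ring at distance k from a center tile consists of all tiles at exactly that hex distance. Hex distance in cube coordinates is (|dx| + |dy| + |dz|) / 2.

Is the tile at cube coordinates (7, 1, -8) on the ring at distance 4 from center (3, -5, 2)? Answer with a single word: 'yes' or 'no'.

|px - cx| = |7 - 3| = 4
|py - cy| = |1 - (-5)| = 6
|pz - cz| = |-8 - 2| = 10
distance = (4+6+10)/2 = 20/2 = 10
radius = 4; distance != radius -> no

Answer: no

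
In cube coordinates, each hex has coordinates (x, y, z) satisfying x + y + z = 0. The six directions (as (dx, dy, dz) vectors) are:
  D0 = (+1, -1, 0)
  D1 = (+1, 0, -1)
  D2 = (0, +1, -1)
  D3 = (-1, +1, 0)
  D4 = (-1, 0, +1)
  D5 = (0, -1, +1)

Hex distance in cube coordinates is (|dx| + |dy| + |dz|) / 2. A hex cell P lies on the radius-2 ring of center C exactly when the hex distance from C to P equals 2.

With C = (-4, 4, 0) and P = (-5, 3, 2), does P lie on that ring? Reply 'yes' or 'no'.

|px - cx| = |-5 - (-4)| = 1
|py - cy| = |3 - 4| = 1
|pz - cz| = |2 - 0| = 2
distance = (1+1+2)/2 = 4/2 = 2
radius = 2; distance == radius -> yes

Answer: yes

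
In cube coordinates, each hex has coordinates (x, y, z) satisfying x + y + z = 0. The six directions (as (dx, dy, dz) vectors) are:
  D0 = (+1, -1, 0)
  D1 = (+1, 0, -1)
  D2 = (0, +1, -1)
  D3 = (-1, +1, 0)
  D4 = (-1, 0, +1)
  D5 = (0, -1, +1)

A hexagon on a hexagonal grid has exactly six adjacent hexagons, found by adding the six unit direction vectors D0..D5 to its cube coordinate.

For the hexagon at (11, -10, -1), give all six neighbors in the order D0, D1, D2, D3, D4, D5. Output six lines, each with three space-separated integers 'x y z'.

Answer: 12 -11 -1
12 -10 -2
11 -9 -2
10 -9 -1
10 -10 0
11 -11 0

Derivation:
Center: (11, -10, -1). Add each direction:
  D0: (11, -10, -1) + (1, -1, 0) = (12, -11, -1)
  D1: (11, -10, -1) + (1, 0, -1) = (12, -10, -2)
  D2: (11, -10, -1) + (0, 1, -1) = (11, -9, -2)
  D3: (11, -10, -1) + (-1, 1, 0) = (10, -9, -1)
  D4: (11, -10, -1) + (-1, 0, 1) = (10, -10, 0)
  D5: (11, -10, -1) + (0, -1, 1) = (11, -11, 0)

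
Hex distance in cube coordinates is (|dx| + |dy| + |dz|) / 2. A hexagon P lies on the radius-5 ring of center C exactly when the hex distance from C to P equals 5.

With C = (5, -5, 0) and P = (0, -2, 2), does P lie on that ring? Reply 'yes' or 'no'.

|px - cx| = |0 - 5| = 5
|py - cy| = |-2 - (-5)| = 3
|pz - cz| = |2 - 0| = 2
distance = (5+3+2)/2 = 10/2 = 5
radius = 5; distance == radius -> yes

Answer: yes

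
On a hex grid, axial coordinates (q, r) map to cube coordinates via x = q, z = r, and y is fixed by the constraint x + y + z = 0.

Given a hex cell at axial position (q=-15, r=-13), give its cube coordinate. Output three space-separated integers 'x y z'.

x = q = -15
z = r = -13
y = -x - z = -(-15) - (-13) = 28

Answer: -15 28 -13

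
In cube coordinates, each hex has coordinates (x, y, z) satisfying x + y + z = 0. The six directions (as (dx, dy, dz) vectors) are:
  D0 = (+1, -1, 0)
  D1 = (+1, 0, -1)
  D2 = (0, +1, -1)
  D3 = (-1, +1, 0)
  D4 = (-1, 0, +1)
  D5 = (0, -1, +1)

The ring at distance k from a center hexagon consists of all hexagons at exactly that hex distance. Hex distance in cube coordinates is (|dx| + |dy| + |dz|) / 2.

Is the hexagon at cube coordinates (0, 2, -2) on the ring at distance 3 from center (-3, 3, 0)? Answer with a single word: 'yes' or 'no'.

Answer: yes

Derivation:
|px - cx| = |0 - (-3)| = 3
|py - cy| = |2 - 3| = 1
|pz - cz| = |-2 - 0| = 2
distance = (3+1+2)/2 = 6/2 = 3
radius = 3; distance == radius -> yes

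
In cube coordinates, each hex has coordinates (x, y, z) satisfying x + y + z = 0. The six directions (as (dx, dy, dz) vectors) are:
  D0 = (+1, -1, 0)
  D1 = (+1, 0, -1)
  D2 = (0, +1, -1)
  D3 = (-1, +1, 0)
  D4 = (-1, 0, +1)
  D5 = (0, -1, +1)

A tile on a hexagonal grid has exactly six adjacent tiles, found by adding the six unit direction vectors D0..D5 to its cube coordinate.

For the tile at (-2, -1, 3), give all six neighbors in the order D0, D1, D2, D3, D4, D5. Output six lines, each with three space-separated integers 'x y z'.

Answer: -1 -2 3
-1 -1 2
-2 0 2
-3 0 3
-3 -1 4
-2 -2 4

Derivation:
Center: (-2, -1, 3). Add each direction:
  D0: (-2, -1, 3) + (1, -1, 0) = (-1, -2, 3)
  D1: (-2, -1, 3) + (1, 0, -1) = (-1, -1, 2)
  D2: (-2, -1, 3) + (0, 1, -1) = (-2, 0, 2)
  D3: (-2, -1, 3) + (-1, 1, 0) = (-3, 0, 3)
  D4: (-2, -1, 3) + (-1, 0, 1) = (-3, -1, 4)
  D5: (-2, -1, 3) + (0, -1, 1) = (-2, -2, 4)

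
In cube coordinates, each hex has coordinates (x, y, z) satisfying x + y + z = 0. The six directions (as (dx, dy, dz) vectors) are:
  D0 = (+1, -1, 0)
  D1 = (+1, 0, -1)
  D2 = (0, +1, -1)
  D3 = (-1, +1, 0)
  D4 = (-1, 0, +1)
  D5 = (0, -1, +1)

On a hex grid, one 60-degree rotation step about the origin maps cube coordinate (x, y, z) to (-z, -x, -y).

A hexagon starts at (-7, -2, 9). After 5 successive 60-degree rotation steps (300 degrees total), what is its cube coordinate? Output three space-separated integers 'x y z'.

Start: (-7, -2, 9)
Step 1: (-7, -2, 9) -> (-(9), -(-7), -(-2)) = (-9, 7, 2)
Step 2: (-9, 7, 2) -> (-(2), -(-9), -(7)) = (-2, 9, -7)
Step 3: (-2, 9, -7) -> (-(-7), -(-2), -(9)) = (7, 2, -9)
Step 4: (7, 2, -9) -> (-(-9), -(7), -(2)) = (9, -7, -2)
Step 5: (9, -7, -2) -> (-(-2), -(9), -(-7)) = (2, -9, 7)

Answer: 2 -9 7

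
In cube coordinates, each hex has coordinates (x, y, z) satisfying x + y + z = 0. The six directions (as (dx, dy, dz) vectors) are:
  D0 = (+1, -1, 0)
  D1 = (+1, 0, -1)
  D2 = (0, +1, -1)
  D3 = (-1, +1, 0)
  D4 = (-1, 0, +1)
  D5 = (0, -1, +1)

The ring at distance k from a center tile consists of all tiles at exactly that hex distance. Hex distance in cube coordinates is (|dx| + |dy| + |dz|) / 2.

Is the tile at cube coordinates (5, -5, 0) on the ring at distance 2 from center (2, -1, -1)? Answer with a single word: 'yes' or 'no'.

|px - cx| = |5 - 2| = 3
|py - cy| = |-5 - (-1)| = 4
|pz - cz| = |0 - (-1)| = 1
distance = (3+4+1)/2 = 8/2 = 4
radius = 2; distance != radius -> no

Answer: no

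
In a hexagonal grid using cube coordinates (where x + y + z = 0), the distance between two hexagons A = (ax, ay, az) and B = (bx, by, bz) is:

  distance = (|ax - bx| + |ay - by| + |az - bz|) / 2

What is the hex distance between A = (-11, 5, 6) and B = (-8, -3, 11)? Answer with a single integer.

|ax - bx| = |-11 - (-8)| = 3
|ay - by| = |5 - (-3)| = 8
|az - bz| = |6 - 11| = 5
distance = (3 + 8 + 5) / 2 = 16 / 2 = 8

Answer: 8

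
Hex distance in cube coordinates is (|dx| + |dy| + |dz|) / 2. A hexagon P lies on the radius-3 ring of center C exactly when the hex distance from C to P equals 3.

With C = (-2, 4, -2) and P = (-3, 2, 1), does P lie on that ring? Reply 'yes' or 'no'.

Answer: yes

Derivation:
|px - cx| = |-3 - (-2)| = 1
|py - cy| = |2 - 4| = 2
|pz - cz| = |1 - (-2)| = 3
distance = (1+2+3)/2 = 6/2 = 3
radius = 3; distance == radius -> yes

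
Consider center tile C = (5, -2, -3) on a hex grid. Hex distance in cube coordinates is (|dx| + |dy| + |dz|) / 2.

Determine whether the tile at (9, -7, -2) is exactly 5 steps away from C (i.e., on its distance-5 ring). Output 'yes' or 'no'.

Answer: yes

Derivation:
|px - cx| = |9 - 5| = 4
|py - cy| = |-7 - (-2)| = 5
|pz - cz| = |-2 - (-3)| = 1
distance = (4+5+1)/2 = 10/2 = 5
radius = 5; distance == radius -> yes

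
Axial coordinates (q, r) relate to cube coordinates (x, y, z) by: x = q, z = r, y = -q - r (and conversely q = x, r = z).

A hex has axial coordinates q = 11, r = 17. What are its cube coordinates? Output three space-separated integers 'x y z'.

Answer: 11 -28 17

Derivation:
x = q = 11
z = r = 17
y = -x - z = -(11) - (17) = -28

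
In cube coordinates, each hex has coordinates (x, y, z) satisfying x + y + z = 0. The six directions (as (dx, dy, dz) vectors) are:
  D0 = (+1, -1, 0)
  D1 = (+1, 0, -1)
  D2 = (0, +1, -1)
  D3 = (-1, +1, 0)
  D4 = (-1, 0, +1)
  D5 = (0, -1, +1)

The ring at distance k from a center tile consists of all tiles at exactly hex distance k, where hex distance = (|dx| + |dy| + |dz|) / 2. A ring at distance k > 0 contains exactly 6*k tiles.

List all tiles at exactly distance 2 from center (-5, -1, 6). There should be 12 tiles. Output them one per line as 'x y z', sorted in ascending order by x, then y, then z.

Answer: -7 -1 8
-7 0 7
-7 1 6
-6 -2 8
-6 1 5
-5 -3 8
-5 1 4
-4 -3 7
-4 0 4
-3 -3 6
-3 -2 5
-3 -1 4

Derivation:
Walk ring at distance 2 from (-5, -1, 6):
Start at center + D4*2 = (-7, -1, 8)
  hex 0: (-7, -1, 8)
  hex 1: (-6, -2, 8)
  hex 2: (-5, -3, 8)
  hex 3: (-4, -3, 7)
  hex 4: (-3, -3, 6)
  hex 5: (-3, -2, 5)
  hex 6: (-3, -1, 4)
  hex 7: (-4, 0, 4)
  hex 8: (-5, 1, 4)
  hex 9: (-6, 1, 5)
  hex 10: (-7, 1, 6)
  hex 11: (-7, 0, 7)
Sorted: 12 hexes.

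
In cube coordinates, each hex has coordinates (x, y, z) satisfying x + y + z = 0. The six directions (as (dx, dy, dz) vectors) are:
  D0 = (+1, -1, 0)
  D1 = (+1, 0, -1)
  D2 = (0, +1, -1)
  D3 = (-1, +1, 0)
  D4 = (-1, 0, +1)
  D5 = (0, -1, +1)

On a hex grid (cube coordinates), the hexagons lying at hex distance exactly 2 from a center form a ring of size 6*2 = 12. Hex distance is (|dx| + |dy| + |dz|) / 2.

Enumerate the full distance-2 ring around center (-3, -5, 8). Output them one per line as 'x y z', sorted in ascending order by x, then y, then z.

Walk ring at distance 2 from (-3, -5, 8):
Start at center + D4*2 = (-5, -5, 10)
  hex 0: (-5, -5, 10)
  hex 1: (-4, -6, 10)
  hex 2: (-3, -7, 10)
  hex 3: (-2, -7, 9)
  hex 4: (-1, -7, 8)
  hex 5: (-1, -6, 7)
  hex 6: (-1, -5, 6)
  hex 7: (-2, -4, 6)
  hex 8: (-3, -3, 6)
  hex 9: (-4, -3, 7)
  hex 10: (-5, -3, 8)
  hex 11: (-5, -4, 9)
Sorted: 12 hexes.

Answer: -5 -5 10
-5 -4 9
-5 -3 8
-4 -6 10
-4 -3 7
-3 -7 10
-3 -3 6
-2 -7 9
-2 -4 6
-1 -7 8
-1 -6 7
-1 -5 6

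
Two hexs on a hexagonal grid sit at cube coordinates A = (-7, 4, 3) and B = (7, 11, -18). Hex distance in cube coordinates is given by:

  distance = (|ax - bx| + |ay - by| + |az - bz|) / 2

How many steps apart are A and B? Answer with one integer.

Answer: 21

Derivation:
|ax - bx| = |-7 - 7| = 14
|ay - by| = |4 - 11| = 7
|az - bz| = |3 - (-18)| = 21
distance = (14 + 7 + 21) / 2 = 42 / 2 = 21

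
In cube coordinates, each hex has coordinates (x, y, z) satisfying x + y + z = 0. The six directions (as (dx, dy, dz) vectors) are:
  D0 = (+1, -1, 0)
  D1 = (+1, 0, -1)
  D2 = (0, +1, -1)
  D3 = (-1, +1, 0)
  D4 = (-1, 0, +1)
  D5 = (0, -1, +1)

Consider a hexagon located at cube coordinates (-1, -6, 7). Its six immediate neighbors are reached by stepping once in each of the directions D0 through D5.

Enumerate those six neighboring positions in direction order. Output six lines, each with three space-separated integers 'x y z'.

Center: (-1, -6, 7). Add each direction:
  D0: (-1, -6, 7) + (1, -1, 0) = (0, -7, 7)
  D1: (-1, -6, 7) + (1, 0, -1) = (0, -6, 6)
  D2: (-1, -6, 7) + (0, 1, -1) = (-1, -5, 6)
  D3: (-1, -6, 7) + (-1, 1, 0) = (-2, -5, 7)
  D4: (-1, -6, 7) + (-1, 0, 1) = (-2, -6, 8)
  D5: (-1, -6, 7) + (0, -1, 1) = (-1, -7, 8)

Answer: 0 -7 7
0 -6 6
-1 -5 6
-2 -5 7
-2 -6 8
-1 -7 8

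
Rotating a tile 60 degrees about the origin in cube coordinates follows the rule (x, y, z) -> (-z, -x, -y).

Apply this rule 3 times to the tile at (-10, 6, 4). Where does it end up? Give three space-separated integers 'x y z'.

Start: (-10, 6, 4)
Step 1: (-10, 6, 4) -> (-(4), -(-10), -(6)) = (-4, 10, -6)
Step 2: (-4, 10, -6) -> (-(-6), -(-4), -(10)) = (6, 4, -10)
Step 3: (6, 4, -10) -> (-(-10), -(6), -(4)) = (10, -6, -4)

Answer: 10 -6 -4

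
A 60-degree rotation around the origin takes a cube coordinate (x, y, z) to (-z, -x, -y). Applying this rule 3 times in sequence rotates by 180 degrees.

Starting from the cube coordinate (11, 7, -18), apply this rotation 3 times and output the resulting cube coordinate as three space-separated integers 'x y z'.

Answer: -11 -7 18

Derivation:
Start: (11, 7, -18)
Step 1: (11, 7, -18) -> (-(-18), -(11), -(7)) = (18, -11, -7)
Step 2: (18, -11, -7) -> (-(-7), -(18), -(-11)) = (7, -18, 11)
Step 3: (7, -18, 11) -> (-(11), -(7), -(-18)) = (-11, -7, 18)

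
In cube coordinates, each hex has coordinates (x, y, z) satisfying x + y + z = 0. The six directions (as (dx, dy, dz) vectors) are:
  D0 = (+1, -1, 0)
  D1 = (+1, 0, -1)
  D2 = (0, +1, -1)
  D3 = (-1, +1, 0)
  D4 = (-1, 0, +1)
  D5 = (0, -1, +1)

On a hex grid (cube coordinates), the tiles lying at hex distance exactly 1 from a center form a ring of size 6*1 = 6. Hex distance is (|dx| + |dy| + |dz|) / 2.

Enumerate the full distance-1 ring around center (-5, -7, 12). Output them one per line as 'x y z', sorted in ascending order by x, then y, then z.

Walk ring at distance 1 from (-5, -7, 12):
Start at center + D4*1 = (-6, -7, 13)
  hex 0: (-6, -7, 13)
  hex 1: (-5, -8, 13)
  hex 2: (-4, -8, 12)
  hex 3: (-4, -7, 11)
  hex 4: (-5, -6, 11)
  hex 5: (-6, -6, 12)
Sorted: 6 hexes.

Answer: -6 -7 13
-6 -6 12
-5 -8 13
-5 -6 11
-4 -8 12
-4 -7 11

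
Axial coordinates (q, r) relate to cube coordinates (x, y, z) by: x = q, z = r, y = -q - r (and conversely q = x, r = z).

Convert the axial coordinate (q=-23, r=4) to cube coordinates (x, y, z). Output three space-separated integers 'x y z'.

Answer: -23 19 4

Derivation:
x = q = -23
z = r = 4
y = -x - z = -(-23) - (4) = 19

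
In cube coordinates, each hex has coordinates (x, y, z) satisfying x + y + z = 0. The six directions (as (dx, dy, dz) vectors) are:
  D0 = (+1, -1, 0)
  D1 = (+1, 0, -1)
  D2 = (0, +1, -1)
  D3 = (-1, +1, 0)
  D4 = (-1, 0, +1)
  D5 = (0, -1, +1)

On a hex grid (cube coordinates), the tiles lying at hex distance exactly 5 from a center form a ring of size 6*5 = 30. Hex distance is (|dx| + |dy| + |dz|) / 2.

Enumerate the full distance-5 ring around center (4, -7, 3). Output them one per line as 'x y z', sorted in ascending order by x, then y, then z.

Answer: -1 -7 8
-1 -6 7
-1 -5 6
-1 -4 5
-1 -3 4
-1 -2 3
0 -8 8
0 -2 2
1 -9 8
1 -2 1
2 -10 8
2 -2 0
3 -11 8
3 -2 -1
4 -12 8
4 -2 -2
5 -12 7
5 -3 -2
6 -12 6
6 -4 -2
7 -12 5
7 -5 -2
8 -12 4
8 -6 -2
9 -12 3
9 -11 2
9 -10 1
9 -9 0
9 -8 -1
9 -7 -2

Derivation:
Walk ring at distance 5 from (4, -7, 3):
Start at center + D4*5 = (-1, -7, 8)
  hex 0: (-1, -7, 8)
  hex 1: (0, -8, 8)
  hex 2: (1, -9, 8)
  hex 3: (2, -10, 8)
  hex 4: (3, -11, 8)
  hex 5: (4, -12, 8)
  hex 6: (5, -12, 7)
  hex 7: (6, -12, 6)
  hex 8: (7, -12, 5)
  hex 9: (8, -12, 4)
  hex 10: (9, -12, 3)
  hex 11: (9, -11, 2)
  hex 12: (9, -10, 1)
  hex 13: (9, -9, 0)
  hex 14: (9, -8, -1)
  hex 15: (9, -7, -2)
  hex 16: (8, -6, -2)
  hex 17: (7, -5, -2)
  hex 18: (6, -4, -2)
  hex 19: (5, -3, -2)
  hex 20: (4, -2, -2)
  hex 21: (3, -2, -1)
  hex 22: (2, -2, 0)
  hex 23: (1, -2, 1)
  hex 24: (0, -2, 2)
  hex 25: (-1, -2, 3)
  hex 26: (-1, -3, 4)
  hex 27: (-1, -4, 5)
  hex 28: (-1, -5, 6)
  hex 29: (-1, -6, 7)
Sorted: 30 hexes.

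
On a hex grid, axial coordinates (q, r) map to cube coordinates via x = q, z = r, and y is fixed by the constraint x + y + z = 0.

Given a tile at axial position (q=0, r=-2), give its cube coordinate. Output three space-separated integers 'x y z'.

Answer: 0 2 -2

Derivation:
x = q = 0
z = r = -2
y = -x - z = -(0) - (-2) = 2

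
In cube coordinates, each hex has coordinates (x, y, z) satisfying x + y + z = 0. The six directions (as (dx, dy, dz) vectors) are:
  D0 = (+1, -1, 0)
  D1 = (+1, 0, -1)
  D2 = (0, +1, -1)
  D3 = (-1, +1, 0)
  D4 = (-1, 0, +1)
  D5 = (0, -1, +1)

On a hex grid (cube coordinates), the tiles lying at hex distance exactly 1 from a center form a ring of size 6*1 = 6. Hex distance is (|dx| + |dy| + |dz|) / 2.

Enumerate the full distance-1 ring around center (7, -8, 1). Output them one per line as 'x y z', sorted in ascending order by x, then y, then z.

Answer: 6 -8 2
6 -7 1
7 -9 2
7 -7 0
8 -9 1
8 -8 0

Derivation:
Walk ring at distance 1 from (7, -8, 1):
Start at center + D4*1 = (6, -8, 2)
  hex 0: (6, -8, 2)
  hex 1: (7, -9, 2)
  hex 2: (8, -9, 1)
  hex 3: (8, -8, 0)
  hex 4: (7, -7, 0)
  hex 5: (6, -7, 1)
Sorted: 6 hexes.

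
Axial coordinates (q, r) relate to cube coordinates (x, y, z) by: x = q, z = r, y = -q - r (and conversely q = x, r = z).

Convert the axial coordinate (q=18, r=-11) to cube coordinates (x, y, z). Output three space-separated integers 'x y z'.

Answer: 18 -7 -11

Derivation:
x = q = 18
z = r = -11
y = -x - z = -(18) - (-11) = -7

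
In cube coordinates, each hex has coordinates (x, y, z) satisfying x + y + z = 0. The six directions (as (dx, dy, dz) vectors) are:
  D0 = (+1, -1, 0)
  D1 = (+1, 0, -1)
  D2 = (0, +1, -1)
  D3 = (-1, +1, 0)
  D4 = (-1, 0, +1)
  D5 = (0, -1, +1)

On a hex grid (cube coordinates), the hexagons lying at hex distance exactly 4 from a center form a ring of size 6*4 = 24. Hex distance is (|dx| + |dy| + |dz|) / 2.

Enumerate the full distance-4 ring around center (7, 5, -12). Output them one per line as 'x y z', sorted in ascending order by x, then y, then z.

Walk ring at distance 4 from (7, 5, -12):
Start at center + D4*4 = (3, 5, -8)
  hex 0: (3, 5, -8)
  hex 1: (4, 4, -8)
  hex 2: (5, 3, -8)
  hex 3: (6, 2, -8)
  hex 4: (7, 1, -8)
  hex 5: (8, 1, -9)
  hex 6: (9, 1, -10)
  hex 7: (10, 1, -11)
  hex 8: (11, 1, -12)
  hex 9: (11, 2, -13)
  hex 10: (11, 3, -14)
  hex 11: (11, 4, -15)
  hex 12: (11, 5, -16)
  hex 13: (10, 6, -16)
  hex 14: (9, 7, -16)
  hex 15: (8, 8, -16)
  hex 16: (7, 9, -16)
  hex 17: (6, 9, -15)
  hex 18: (5, 9, -14)
  hex 19: (4, 9, -13)
  hex 20: (3, 9, -12)
  hex 21: (3, 8, -11)
  hex 22: (3, 7, -10)
  hex 23: (3, 6, -9)
Sorted: 24 hexes.

Answer: 3 5 -8
3 6 -9
3 7 -10
3 8 -11
3 9 -12
4 4 -8
4 9 -13
5 3 -8
5 9 -14
6 2 -8
6 9 -15
7 1 -8
7 9 -16
8 1 -9
8 8 -16
9 1 -10
9 7 -16
10 1 -11
10 6 -16
11 1 -12
11 2 -13
11 3 -14
11 4 -15
11 5 -16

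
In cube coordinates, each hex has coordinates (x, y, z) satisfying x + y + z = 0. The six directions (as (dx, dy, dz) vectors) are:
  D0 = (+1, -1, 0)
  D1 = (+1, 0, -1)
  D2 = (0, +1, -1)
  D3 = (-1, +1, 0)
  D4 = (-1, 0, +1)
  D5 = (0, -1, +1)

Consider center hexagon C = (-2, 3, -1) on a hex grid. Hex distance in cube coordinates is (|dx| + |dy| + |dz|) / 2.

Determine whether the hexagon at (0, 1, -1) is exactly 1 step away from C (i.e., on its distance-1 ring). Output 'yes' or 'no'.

Answer: no

Derivation:
|px - cx| = |0 - (-2)| = 2
|py - cy| = |1 - 3| = 2
|pz - cz| = |-1 - (-1)| = 0
distance = (2+2+0)/2 = 4/2 = 2
radius = 1; distance != radius -> no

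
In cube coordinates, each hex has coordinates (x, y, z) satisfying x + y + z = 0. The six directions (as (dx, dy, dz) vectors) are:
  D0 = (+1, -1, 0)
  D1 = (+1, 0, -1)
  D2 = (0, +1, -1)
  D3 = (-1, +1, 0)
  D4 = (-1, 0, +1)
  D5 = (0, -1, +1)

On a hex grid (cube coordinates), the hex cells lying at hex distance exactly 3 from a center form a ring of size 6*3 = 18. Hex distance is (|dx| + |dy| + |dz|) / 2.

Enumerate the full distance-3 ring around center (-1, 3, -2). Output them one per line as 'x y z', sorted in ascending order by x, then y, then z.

Walk ring at distance 3 from (-1, 3, -2):
Start at center + D4*3 = (-4, 3, 1)
  hex 0: (-4, 3, 1)
  hex 1: (-3, 2, 1)
  hex 2: (-2, 1, 1)
  hex 3: (-1, 0, 1)
  hex 4: (0, 0, 0)
  hex 5: (1, 0, -1)
  hex 6: (2, 0, -2)
  hex 7: (2, 1, -3)
  hex 8: (2, 2, -4)
  hex 9: (2, 3, -5)
  hex 10: (1, 4, -5)
  hex 11: (0, 5, -5)
  hex 12: (-1, 6, -5)
  hex 13: (-2, 6, -4)
  hex 14: (-3, 6, -3)
  hex 15: (-4, 6, -2)
  hex 16: (-4, 5, -1)
  hex 17: (-4, 4, 0)
Sorted: 18 hexes.

Answer: -4 3 1
-4 4 0
-4 5 -1
-4 6 -2
-3 2 1
-3 6 -3
-2 1 1
-2 6 -4
-1 0 1
-1 6 -5
0 0 0
0 5 -5
1 0 -1
1 4 -5
2 0 -2
2 1 -3
2 2 -4
2 3 -5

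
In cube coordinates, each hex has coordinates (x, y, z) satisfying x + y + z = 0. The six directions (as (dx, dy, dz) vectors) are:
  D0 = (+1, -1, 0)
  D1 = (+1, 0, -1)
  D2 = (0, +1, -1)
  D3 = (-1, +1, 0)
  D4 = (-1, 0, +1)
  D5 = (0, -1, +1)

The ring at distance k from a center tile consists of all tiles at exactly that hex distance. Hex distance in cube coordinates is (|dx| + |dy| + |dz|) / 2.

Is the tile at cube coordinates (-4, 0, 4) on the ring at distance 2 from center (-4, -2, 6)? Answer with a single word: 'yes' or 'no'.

Answer: yes

Derivation:
|px - cx| = |-4 - (-4)| = 0
|py - cy| = |0 - (-2)| = 2
|pz - cz| = |4 - 6| = 2
distance = (0+2+2)/2 = 4/2 = 2
radius = 2; distance == radius -> yes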